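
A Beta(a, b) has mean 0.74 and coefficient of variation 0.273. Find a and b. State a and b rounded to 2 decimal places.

a = 2.75, b = 0.97

Var = (CV·μ)² = (0.273×0.74)² = 0.040812.
a+b = μ(1−μ)/Var − 1 = 0.1924/0.040812 − 1 = 3.7143.
Thus a = 0.74·3.7143 = 2.75 and b = 0.26·3.7143 = 0.97.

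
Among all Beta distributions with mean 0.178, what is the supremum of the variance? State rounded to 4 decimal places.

For fixed mean μ the Beta variance is μ(1−μ)/(α+β+1), increasing as α+β decreases.
Its least upper bound (not attained) is μ(1−μ) = 0.178·0.822 = 0.1463.

0.1463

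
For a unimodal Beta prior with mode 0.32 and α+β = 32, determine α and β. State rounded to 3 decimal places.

For α,β>1 the mode is (α−1)/(α+β−2), so α = mode·(κ−2)+1 = 0.32×30+1 = 10.600.
And β = (1−mode)·(κ−2)+1 = 0.68×30+1 = 21.400.

α = 10.600, β = 21.400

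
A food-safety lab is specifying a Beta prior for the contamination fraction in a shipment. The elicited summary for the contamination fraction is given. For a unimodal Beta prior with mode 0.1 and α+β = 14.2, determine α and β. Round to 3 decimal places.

α = 2.220, β = 11.980

Since the density peak of Beta(α,β) is at (α−1)/(α+β−2),
α = 1 + 0.1(14.2−2) = 2.220 and β = 14.2 − 2.220 = 11.980.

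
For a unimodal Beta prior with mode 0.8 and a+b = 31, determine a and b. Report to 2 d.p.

a = 24.20, b = 6.80

Mode = (a−1)/(κ−2) with κ = a+b, so a−1 = 0.8·29 = 23.20.
a = 24.20; b = κ − a = 6.80.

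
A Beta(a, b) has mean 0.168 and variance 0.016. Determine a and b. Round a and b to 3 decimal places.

a = 1.300, b = 6.436

Let s = a+b. The Beta variance is μ(1−μ)/(s+1).
So s+1 = μ(1−μ)/σ² = (0.168×0.832)/0.016 = 0.139776/0.016 = 8.7360, giving s = 7.7360.
Then a = μs = 0.168×7.7360 = 1.300 and b = (1−μ)s = 0.832×7.7360 = 6.436.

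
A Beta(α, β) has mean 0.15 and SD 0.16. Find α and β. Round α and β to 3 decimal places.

σ² = 0.16² = 0.0256.
With s = α+β, Var = μ(1−μ)/(s+1), so s+1 = (0.15×0.85)/0.0256 = 4.9805 and s = 3.9805.
α = μs = 0.597, β = (1−μ)s = 3.383.

α = 0.597, β = 3.383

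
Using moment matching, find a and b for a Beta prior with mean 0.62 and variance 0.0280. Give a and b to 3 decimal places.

a = 4.597, b = 2.817

Write ν = a+b; then a = μν and Var = μ(1−μ)/(ν+1).
ν = μ(1−μ)/Var − 1 = 0.2356/0.0280 − 1 = 7.4143.
a = 0.62·7.4143 = 4.597, b = 0.38·7.4143 = 2.817.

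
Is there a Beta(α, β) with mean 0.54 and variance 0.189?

The Beta variance bound is σ² < μ(1−μ).
Here μ(1−μ) = 0.54×0.46 = 0.2484, and 0.189 < 0.2484.

Yes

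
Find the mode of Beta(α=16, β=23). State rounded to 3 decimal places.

0.405

With α,β > 1, mode = (α−1)/(α+β−2) = 15/37 = 0.405.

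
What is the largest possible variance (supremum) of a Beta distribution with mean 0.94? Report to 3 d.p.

0.056

Var = μ(1−μ)/(α+β+1), which approaches μ(1−μ) as α+β → 0.
So the supremum is μ(1−μ) = 0.94×0.06 = 0.056.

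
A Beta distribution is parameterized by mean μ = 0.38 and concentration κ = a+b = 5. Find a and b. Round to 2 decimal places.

a = 1.90, b = 3.10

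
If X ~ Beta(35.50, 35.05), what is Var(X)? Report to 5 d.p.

0.00349

Var = αβ/[(α+β)²(α+β+1)] = (35.50×35.05)/(70.55²×71.55) = 1244.2750/356125.993875 = 0.00349.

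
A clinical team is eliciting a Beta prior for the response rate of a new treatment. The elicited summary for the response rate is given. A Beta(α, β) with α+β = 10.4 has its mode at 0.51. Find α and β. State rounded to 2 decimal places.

For α,β>1 the mode is (α−1)/(α+β−2), so α = mode·(κ−2)+1 = 0.51×8.4+1 = 5.28.
And β = (1−mode)·(κ−2)+1 = 0.49×8.4+1 = 5.12.

α = 5.28, β = 5.12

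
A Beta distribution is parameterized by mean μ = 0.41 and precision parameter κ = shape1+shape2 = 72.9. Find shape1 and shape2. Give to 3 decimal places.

shape1 = μκ = 0.41×72.9 = 29.889 and shape2 = (1−μ)κ = 0.59×72.9 = 43.011.

shape1 = 29.889, shape2 = 43.011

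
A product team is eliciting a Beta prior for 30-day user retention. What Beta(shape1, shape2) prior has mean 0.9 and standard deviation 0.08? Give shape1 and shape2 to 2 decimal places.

shape1 = 11.76, shape2 = 1.31

Variance = 0.08² = 0.0064. The moment-matching identity shape1+shape2 = μ(1−μ)/Var − 1 gives
shape1+shape2 = 0.09/0.0064 − 1 = 13.0625, so shape1 = μ·13.0625 = 11.76 and shape2 = (1−μ)·13.0625 = 1.31.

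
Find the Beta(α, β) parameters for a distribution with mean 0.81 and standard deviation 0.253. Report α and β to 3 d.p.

α = 1.138, β = 0.267

σ² = 0.253² = 0.064009.
With s = α+β, Var = μ(1−μ)/(s+1), so s+1 = (0.81×0.19)/0.064009 = 2.4043 and s = 1.4043.
α = μs = 1.138, β = (1−μ)s = 0.267.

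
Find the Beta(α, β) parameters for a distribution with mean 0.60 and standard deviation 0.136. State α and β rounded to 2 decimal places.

α = 7.19, β = 4.79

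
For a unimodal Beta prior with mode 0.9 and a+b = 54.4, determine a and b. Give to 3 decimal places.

a = 48.160, b = 6.240

Mode = (a−1)/(κ−2) with κ = a+b, so a−1 = 0.9·52.4 = 47.160.
a = 48.160; b = κ − a = 6.240.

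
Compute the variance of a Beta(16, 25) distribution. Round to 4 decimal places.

μ = 16/41 = 0.390244; Var = μ(1−μ)/(α+β+1) = 0.2379536/42 = 0.0057.

0.0057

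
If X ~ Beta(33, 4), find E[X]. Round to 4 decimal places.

E[X] = α/(α+β) = 33/37 = 0.8919.

0.8919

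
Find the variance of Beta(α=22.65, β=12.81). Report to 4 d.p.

0.0063

Var = αβ/[(α+β)²(α+β+1)] = (22.65×12.81)/(35.46²×36.46) = 290.1465/45845.226936 = 0.0063.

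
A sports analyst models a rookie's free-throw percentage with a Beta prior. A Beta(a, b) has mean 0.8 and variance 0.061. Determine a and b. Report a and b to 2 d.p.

By moment matching, a+b = μ(1−μ)/σ² − 1 = (0.8·0.2)/0.061 − 1 = 2.6230 − 1 = 1.6230.
Since a/(a+b) = μ, a = 0.8·1.6230 = 1.30 and b = 0.2·1.6230 = 0.32.

a = 1.30, b = 0.32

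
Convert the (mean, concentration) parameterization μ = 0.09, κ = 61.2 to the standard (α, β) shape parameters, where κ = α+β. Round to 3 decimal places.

α = 5.508, β = 55.692

α = μκ = 0.09×61.2 = 5.508 and β = (1−μ)κ = 0.91×61.2 = 55.692.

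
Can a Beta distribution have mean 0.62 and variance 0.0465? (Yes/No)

Yes

A Beta with mean μ has variance μ(1−μ)/(α+β+1) < μ(1−μ).
Here μ(1−μ) = 0.62×0.38 = 0.2356, and 0.0465 < 0.2356.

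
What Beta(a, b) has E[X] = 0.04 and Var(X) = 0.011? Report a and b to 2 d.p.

By moment matching, a+b = μ(1−μ)/σ² − 1 = (0.04·0.96)/0.011 − 1 = 3.4909 − 1 = 2.4909.
Since a/(a+b) = μ, a = 0.04·2.4909 = 0.10 and b = 0.96·2.4909 = 2.39.

a = 0.10, b = 2.39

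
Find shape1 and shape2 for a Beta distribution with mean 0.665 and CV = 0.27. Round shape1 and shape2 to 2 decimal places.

shape1 = 3.93, shape2 = 1.98

σ = CV·μ = 0.27×0.665 = 0.17955, so σ² = 0.032238.
s+1 = μ(1−μ)/σ² = 0.222775/0.032238 = 6.9103, so s = shape1+shape2 = 5.9103.
shape1 = μs = 3.93, shape2 = (1−μ)s = 1.98.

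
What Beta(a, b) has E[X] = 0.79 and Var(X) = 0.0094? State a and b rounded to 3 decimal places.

By moment matching, a+b = μ(1−μ)/σ² − 1 = (0.79·0.21)/0.0094 − 1 = 17.6489 − 1 = 16.6489.
Since a/(a+b) = μ, a = 0.79·16.6489 = 13.153 and b = 0.21·16.6489 = 3.496.

a = 13.153, b = 3.496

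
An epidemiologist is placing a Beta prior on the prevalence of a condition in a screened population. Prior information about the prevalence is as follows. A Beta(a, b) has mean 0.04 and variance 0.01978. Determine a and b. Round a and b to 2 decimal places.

a = 0.04, b = 0.90

Let s = a+b. The Beta variance is μ(1−μ)/(s+1).
So s+1 = μ(1−μ)/σ² = (0.04×0.96)/0.01978 = 0.0384/0.01978 = 1.9414, giving s = 0.9414.
Then a = μs = 0.04×0.9414 = 0.04 and b = (1−μ)s = 0.96×0.9414 = 0.90.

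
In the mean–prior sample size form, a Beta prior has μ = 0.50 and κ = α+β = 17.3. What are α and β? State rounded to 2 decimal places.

α = 8.65, β = 8.65

α = μκ = 0.50×17.3 = 8.65 and β = (1−μ)κ = 0.50×17.3 = 8.65.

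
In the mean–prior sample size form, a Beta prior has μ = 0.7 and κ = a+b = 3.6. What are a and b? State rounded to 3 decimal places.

Split κ in proportion μ : (1−μ): a = 0.7·3.6 = 2.520, b = 3.6 − 2.520 = 1.080.

a = 2.520, b = 1.080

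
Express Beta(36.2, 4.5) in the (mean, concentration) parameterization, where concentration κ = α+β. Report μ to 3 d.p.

κ = α+β = 36.2+4.5 = 40.7; μ = α/κ = 36.2/40.7 = 0.889.

μ = 0.889, κ = 40.7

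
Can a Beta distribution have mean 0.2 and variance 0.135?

The Beta variance bound is σ² < μ(1−μ).
Here μ(1−μ) = 0.2×0.8 = 0.16, and 0.135 < 0.16.

Yes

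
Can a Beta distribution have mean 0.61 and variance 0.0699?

Yes

For any Beta, Var(X) < E[X]·(1−E[X]).
Here μ(1−μ) = 0.61×0.39 = 0.2379, and 0.0699 < 0.2379.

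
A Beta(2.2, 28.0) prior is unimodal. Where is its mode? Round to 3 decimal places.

0.043

With α,β > 1, mode = (α−1)/(α+β−2) = 1.2/28.2 = 0.043.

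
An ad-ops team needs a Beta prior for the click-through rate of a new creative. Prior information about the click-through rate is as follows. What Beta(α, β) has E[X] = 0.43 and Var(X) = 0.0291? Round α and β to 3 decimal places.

Write ν = α+β; then α = μν and Var = μ(1−μ)/(ν+1).
ν = μ(1−μ)/Var − 1 = 0.2451/0.0291 − 1 = 7.4227.
α = 0.43·7.4227 = 3.192, β = 0.57·7.4227 = 4.231.

α = 3.192, β = 4.231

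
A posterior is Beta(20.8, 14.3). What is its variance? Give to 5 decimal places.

0.00669

μ = 20.8/35.1 = 0.592593; Var = μ(1−μ)/(α+β+1) = 0.2414266/36.1 = 0.00669.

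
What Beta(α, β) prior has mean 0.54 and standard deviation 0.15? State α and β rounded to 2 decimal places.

α = 5.42, β = 4.62

σ² = 0.15² = 0.0225.
With s = α+β, Var = μ(1−μ)/(s+1), so s+1 = (0.54×0.46)/0.0225 = 11.0400 and s = 10.0400.
α = μs = 5.42, β = (1−μ)s = 4.62.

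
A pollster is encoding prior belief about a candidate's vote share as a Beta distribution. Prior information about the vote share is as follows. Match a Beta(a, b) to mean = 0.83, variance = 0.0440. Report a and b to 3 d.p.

a = 1.832, b = 0.375

Write ν = a+b; then a = μν and Var = μ(1−μ)/(ν+1).
ν = μ(1−μ)/Var − 1 = 0.1411/0.0440 − 1 = 2.2068.
a = 0.83·2.2068 = 1.832, b = 0.17·2.2068 = 0.375.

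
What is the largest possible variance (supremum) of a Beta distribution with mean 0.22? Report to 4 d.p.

0.1716

Var = μ(1−μ)/(α+β+1), which approaches μ(1−μ) as α+β → 0.
So the supremum is μ(1−μ) = 0.22×0.78 = 0.1716.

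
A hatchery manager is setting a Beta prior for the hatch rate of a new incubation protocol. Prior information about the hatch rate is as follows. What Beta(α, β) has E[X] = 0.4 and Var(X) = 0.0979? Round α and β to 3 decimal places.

α = 0.581, β = 0.871

Write ν = α+β; then α = μν and Var = μ(1−μ)/(ν+1).
ν = μ(1−μ)/Var − 1 = 0.24/0.0979 − 1 = 1.4515.
α = 0.4·1.4515 = 0.581, β = 0.6·1.4515 = 0.871.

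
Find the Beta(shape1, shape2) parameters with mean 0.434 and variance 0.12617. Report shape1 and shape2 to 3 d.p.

Let s = shape1+shape2. The Beta variance is μ(1−μ)/(s+1).
So s+1 = μ(1−μ)/σ² = (0.434×0.566)/0.12617 = 0.245644/0.12617 = 1.9469, giving s = 0.9469.
Then shape1 = μs = 0.434×0.9469 = 0.411 and shape2 = (1−μ)s = 0.566×0.9469 = 0.536.

shape1 = 0.411, shape2 = 0.536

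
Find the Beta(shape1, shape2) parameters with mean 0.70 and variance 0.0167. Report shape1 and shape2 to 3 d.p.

shape1 = 8.102, shape2 = 3.472

By moment matching, shape1+shape2 = μ(1−μ)/σ² − 1 = (0.70·0.30)/0.0167 − 1 = 12.5749 − 1 = 11.5749.
Since shape1/(shape1+shape2) = μ, shape1 = 0.70·11.5749 = 8.102 and shape2 = 0.30·11.5749 = 3.472.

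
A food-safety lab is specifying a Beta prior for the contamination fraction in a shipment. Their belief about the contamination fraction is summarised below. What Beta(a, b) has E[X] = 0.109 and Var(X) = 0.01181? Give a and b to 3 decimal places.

Write ν = a+b; then a = μν and Var = μ(1−μ)/(ν+1).
ν = μ(1−μ)/Var − 1 = 0.097119/0.01181 − 1 = 7.2235.
a = 0.109·7.2235 = 0.787, b = 0.891·7.2235 = 6.436.

a = 0.787, b = 6.436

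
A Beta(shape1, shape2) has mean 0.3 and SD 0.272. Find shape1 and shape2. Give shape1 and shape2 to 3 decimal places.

shape1 = 0.552, shape2 = 1.287

First σ² = 0.073984. Setting shape1 = μn, shape2 = (1−μ)n with n = shape1+shape2,
μ(1−μ)/(n+1) = 0.073984 ⇒ n+1 = 0.21/0.073984 = 2.8385 ⇒ n = 1.8385.
Hence shape1 = 0.3×1.8385 = 0.552, shape2 = 0.7×1.8385 = 1.287.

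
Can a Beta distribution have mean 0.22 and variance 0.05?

Yes

For any Beta, Var(X) < E[X]·(1−E[X]).
Here μ(1−μ) = 0.22×0.78 = 0.1716, and 0.05 < 0.1716.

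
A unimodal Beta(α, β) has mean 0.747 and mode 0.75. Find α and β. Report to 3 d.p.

α = 124.500, β = 42.167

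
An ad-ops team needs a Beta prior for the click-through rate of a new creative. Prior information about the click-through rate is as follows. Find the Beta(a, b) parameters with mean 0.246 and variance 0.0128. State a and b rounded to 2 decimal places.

a = 3.32, b = 10.17

Write ν = a+b; then a = μν and Var = μ(1−μ)/(ν+1).
ν = μ(1−μ)/Var − 1 = 0.185484/0.0128 − 1 = 13.4909.
a = 0.246·13.4909 = 3.32, b = 0.754·13.4909 = 10.17.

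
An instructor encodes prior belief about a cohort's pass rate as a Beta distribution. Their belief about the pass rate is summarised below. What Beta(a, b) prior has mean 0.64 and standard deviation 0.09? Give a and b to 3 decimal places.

a = 17.564, b = 9.880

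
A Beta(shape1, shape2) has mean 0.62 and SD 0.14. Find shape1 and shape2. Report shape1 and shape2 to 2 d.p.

σ² = 0.14² = 0.0196.
With s = shape1+shape2, Var = μ(1−μ)/(s+1), so s+1 = (0.62×0.38)/0.0196 = 12.0204 and s = 11.0204.
shape1 = μs = 6.83, shape2 = (1−μ)s = 4.19.

shape1 = 6.83, shape2 = 4.19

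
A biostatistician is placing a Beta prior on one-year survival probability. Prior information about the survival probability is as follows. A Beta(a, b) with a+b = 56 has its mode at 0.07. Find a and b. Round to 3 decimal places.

a = 4.780, b = 51.220

For a,b>1 the mode is (a−1)/(a+b−2), so a = mode·(κ−2)+1 = 0.07×54+1 = 4.780.
And b = (1−mode)·(κ−2)+1 = 0.93×54+1 = 51.220.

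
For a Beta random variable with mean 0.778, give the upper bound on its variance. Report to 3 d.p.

Var = μ(1−μ)/(α+β+1), which approaches μ(1−μ) as α+β → 0.
So the supremum is μ(1−μ) = 0.778×0.222 = 0.173.

0.173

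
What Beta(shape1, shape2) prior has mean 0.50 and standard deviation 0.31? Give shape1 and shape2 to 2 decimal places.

shape1 = 0.80, shape2 = 0.80

First σ² = 0.0961. Setting shape1 = μn, shape2 = (1−μ)n with n = shape1+shape2,
μ(1−μ)/(n+1) = 0.0961 ⇒ n+1 = 0.2500/0.0961 = 2.6015 ⇒ n = 1.6015.
Hence shape1 = 0.50×1.6015 = 0.80, shape2 = 0.50×1.6015 = 0.80.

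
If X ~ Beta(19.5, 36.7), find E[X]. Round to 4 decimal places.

0.3470

E[X] = α/(α+β) = 19.5/56.2 = 0.3470.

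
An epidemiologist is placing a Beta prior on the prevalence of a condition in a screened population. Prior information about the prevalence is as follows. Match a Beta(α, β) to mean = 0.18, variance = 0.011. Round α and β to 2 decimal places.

α = 2.24, β = 10.18

Write ν = α+β; then α = μν and Var = μ(1−μ)/(ν+1).
ν = μ(1−μ)/Var − 1 = 0.1476/0.011 − 1 = 12.4182.
α = 0.18·12.4182 = 2.24, β = 0.82·12.4182 = 10.18.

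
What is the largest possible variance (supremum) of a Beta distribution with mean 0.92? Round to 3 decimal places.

For fixed mean μ the Beta variance is μ(1−μ)/(α+β+1), increasing as α+β decreases.
Its least upper bound (not attained) is μ(1−μ) = 0.92·0.08 = 0.074.

0.074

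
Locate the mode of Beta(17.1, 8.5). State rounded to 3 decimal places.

The density x^(α−1)(1−x)^(β−1) is maximised at (α−1)/(α+β−2) = 16.1/23.6 = 0.682.

0.682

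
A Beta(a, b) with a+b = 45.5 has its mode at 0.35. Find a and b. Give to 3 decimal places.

a = 16.225, b = 29.275

Since the density peak of Beta(a,b) is at (a−1)/(a+b−2),
a = 1 + 0.35(45.5−2) = 16.225 and b = 45.5 − 16.225 = 29.275.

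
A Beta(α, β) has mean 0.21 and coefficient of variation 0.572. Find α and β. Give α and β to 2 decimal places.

σ = CV·μ = 0.572×0.21 = 0.12012, so σ² = 0.014429.
s+1 = μ(1−μ)/σ² = 0.1659/0.014429 = 11.4978, so s = α+β = 10.4978.
α = μs = 2.20, β = (1−μ)s = 8.29.

α = 2.20, β = 8.29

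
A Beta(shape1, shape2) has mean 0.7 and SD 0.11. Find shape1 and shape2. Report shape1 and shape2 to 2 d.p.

σ² = 0.11² = 0.0121.
With s = shape1+shape2, Var = μ(1−μ)/(s+1), so s+1 = (0.7×0.3)/0.0121 = 17.3554 and s = 16.3554.
shape1 = μs = 11.45, shape2 = (1−μ)s = 4.91.

shape1 = 11.45, shape2 = 4.91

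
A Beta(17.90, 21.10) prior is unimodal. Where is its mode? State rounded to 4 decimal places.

0.4568

The density x^(α−1)(1−x)^(β−1) is maximised at (α−1)/(α+β−2) = 16.90/37.00 = 0.4568.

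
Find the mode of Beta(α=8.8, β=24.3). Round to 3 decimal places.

0.251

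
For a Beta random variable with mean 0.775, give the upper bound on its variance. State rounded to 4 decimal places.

For fixed mean μ the Beta variance is μ(1−μ)/(α+β+1), increasing as α+β decreases.
Its least upper bound (not attained) is μ(1−μ) = 0.775·0.225 = 0.1744.

0.1744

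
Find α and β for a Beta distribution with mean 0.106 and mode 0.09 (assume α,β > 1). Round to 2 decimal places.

α = 5.43, β = 45.82

With s = α+β: μ = α/s and mode = (α−1)/(s−2). Eliminating α = μs,
μs − 1 = m(s−2) ⇒ s(μ−m) = 1−2m ⇒ s = 0.82/0.016 = 51.2500.
So α = μs = 5.43, β = (1−μ)s = 45.82.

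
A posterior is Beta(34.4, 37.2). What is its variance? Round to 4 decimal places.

Var = αβ/[(α+β)²(α+β+1)] = (34.4×37.2)/(71.6²×72.6) = 1279.68/372188.256 = 0.0034.

0.0034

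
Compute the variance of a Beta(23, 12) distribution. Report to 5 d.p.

0.00626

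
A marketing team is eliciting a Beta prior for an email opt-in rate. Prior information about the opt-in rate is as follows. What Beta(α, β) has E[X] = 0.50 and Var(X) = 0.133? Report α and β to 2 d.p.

α = 0.44, β = 0.44

Write ν = α+β; then α = μν and Var = μ(1−μ)/(ν+1).
ν = μ(1−μ)/Var − 1 = 0.2500/0.133 − 1 = 0.8797.
α = 0.50·0.8797 = 0.44, β = 0.50·0.8797 = 0.44.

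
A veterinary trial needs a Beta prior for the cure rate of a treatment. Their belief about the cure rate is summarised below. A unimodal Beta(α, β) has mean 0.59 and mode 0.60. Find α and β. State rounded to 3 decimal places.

With s = α+β: μ = α/s and mode = (α−1)/(s−2). Eliminating α = μs,
μs − 1 = m(s−2) ⇒ s(μ−m) = 1−2m ⇒ s = -0.20/-0.01 = 20.0000.
So α = μs = 11.800, β = (1−μ)s = 8.200.

α = 11.800, β = 8.200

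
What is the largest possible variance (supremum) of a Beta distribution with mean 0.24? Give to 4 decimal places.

For fixed mean μ the Beta variance is μ(1−μ)/(α+β+1), increasing as α+β decreases.
Its least upper bound (not attained) is μ(1−μ) = 0.24·0.76 = 0.1824.

0.1824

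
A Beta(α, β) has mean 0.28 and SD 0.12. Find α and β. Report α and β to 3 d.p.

σ² = 0.12² = 0.0144.
With s = α+β, Var = μ(1−μ)/(s+1), so s+1 = (0.28×0.72)/0.0144 = 14.0000 and s = 13.0000.
α = μs = 3.640, β = (1−μ)s = 9.360.

α = 3.640, β = 9.360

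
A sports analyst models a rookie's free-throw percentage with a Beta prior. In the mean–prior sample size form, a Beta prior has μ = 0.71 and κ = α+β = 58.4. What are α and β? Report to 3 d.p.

Split κ in proportion μ : (1−μ): α = 0.71·58.4 = 41.464, β = 58.4 − 41.464 = 16.936.

α = 41.464, β = 16.936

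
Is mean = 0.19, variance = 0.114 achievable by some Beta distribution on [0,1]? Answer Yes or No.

For any Beta, Var(X) < E[X]·(1−E[X]).
Here μ(1−μ) = 0.19×0.81 = 0.1539, and 0.114 < 0.1539.

Yes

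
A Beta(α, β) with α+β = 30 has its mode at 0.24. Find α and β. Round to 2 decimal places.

α = 7.72, β = 22.28

Since the density peak of Beta(α,β) is at (α−1)/(α+β−2),
α = 1 + 0.24(30−2) = 7.72 and β = 30 − 7.72 = 22.28.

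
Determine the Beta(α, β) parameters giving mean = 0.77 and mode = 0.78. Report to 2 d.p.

α = 43.12, β = 12.88

Let s = α+β. Mean gives α = μs = 0.77s; mode gives (α−1)/(s−2) = 0.78.
Substituting: 0.77s − 1 = 0.78(s−2) = 0.78s − 1.56, so -0.01s = -0.56 and s = 56.0000.
Then α = 0.77×56.0000 = 43.12 and β = s−α = 12.88.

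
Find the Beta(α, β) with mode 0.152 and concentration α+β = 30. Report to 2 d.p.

For α,β>1 the mode is (α−1)/(α+β−2), so α = mode·(κ−2)+1 = 0.152×28+1 = 5.26.
And β = (1−mode)·(κ−2)+1 = 0.848×28+1 = 24.74.

α = 5.26, β = 24.74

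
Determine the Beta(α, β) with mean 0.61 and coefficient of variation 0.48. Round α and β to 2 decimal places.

Var = (CV·μ)² = (0.48×0.61)² = 0.085732.
α+β = μ(1−μ)/Var − 1 = 0.2379/0.085732 − 1 = 1.7749.
Thus α = 0.61·1.7749 = 1.08 and β = 0.39·1.7749 = 0.69.

α = 1.08, β = 0.69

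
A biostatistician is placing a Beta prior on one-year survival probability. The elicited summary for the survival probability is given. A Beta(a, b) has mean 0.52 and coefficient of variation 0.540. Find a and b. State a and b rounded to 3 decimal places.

a = 1.126, b = 1.039

σ = CV·μ = 0.540×0.52 = 0.28080, so σ² = 0.078849.
s+1 = μ(1−μ)/σ² = 0.2496/0.078849 = 3.1656, so s = a+b = 2.1656.
a = μs = 1.126, b = (1−μ)s = 1.039.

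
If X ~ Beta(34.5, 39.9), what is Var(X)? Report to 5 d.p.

α+β = 74.4 and αβ = 1376.55, so Var = αβ/[(α+β)²(α+β+1)] = 1376.55/417366.144 = 0.00330.

0.00330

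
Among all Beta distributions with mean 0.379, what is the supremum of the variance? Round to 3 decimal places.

Var = μ(1−μ)/(α+β+1), which approaches μ(1−μ) as α+β → 0.
So the supremum is μ(1−μ) = 0.379×0.621 = 0.235.

0.235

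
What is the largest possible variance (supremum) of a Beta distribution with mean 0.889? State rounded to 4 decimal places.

0.0987

For fixed mean μ the Beta variance is μ(1−μ)/(α+β+1), increasing as α+β decreases.
Its least upper bound (not attained) is μ(1−μ) = 0.889·0.111 = 0.0987.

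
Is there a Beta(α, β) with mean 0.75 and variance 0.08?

The Beta variance bound is σ² < μ(1−μ).
Here μ(1−μ) = 0.75×0.25 = 0.1875, and 0.08 < 0.1875.

Yes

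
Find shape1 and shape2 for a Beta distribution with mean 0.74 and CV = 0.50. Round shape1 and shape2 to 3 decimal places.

shape1 = 0.300, shape2 = 0.105

σ = CV·μ = 0.50×0.74 = 0.37000, so σ² = 0.136900.
s+1 = μ(1−μ)/σ² = 0.1924/0.136900 = 1.4054, so s = shape1+shape2 = 0.4054.
shape1 = μs = 0.300, shape2 = (1−μ)s = 0.105.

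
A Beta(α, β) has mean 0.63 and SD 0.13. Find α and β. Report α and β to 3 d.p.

σ² = 0.13² = 0.0169.
With s = α+β, Var = μ(1−μ)/(s+1), so s+1 = (0.63×0.37)/0.0169 = 13.7929 and s = 12.7929.
α = μs = 8.060, β = (1−μ)s = 4.733.

α = 8.060, β = 4.733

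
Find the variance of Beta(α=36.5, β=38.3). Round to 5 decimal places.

μ = 36.5/74.8 = 0.487968; Var = μ(1−μ)/(α+β+1) = 0.2498552/75.8 = 0.00330.

0.00330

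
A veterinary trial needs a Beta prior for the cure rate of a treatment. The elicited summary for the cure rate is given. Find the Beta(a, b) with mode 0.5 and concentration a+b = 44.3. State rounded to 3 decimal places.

a = 22.150, b = 22.150

Since the density peak of Beta(a,b) is at (a−1)/(a+b−2),
a = 1 + 0.5(44.3−2) = 22.150 and b = 44.3 − 22.150 = 22.150.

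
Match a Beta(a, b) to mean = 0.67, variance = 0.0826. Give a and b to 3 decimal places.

Write ν = a+b; then a = μν and Var = μ(1−μ)/(ν+1).
ν = μ(1−μ)/Var − 1 = 0.2211/0.0826 − 1 = 1.6768.
a = 0.67·1.6768 = 1.123, b = 0.33·1.6768 = 0.553.

a = 1.123, b = 0.553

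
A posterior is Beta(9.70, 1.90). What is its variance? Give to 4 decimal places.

0.0109

α+β = 11.60 and αβ = 18.4300, so Var = αβ/[(α+β)²(α+β+1)] = 18.4300/1695.456000 = 0.0109.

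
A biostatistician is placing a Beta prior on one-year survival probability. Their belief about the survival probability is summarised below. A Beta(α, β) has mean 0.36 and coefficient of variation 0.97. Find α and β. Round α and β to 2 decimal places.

σ = CV·μ = 0.97×0.36 = 0.34920, so σ² = 0.121941.
s+1 = μ(1−μ)/σ² = 0.2304/0.121941 = 1.8894, so s = α+β = 0.8894.
α = μs = 0.32, β = (1−μ)s = 0.57.

α = 0.32, β = 0.57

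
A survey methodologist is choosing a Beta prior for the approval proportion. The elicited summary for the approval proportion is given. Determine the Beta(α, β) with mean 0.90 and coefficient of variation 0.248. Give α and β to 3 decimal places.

Var = (CV·μ)² = (0.248×0.90)² = 0.049818.
α+β = μ(1−μ)/Var − 1 = 0.0900/0.049818 − 1 = 0.8066.
Thus α = 0.90·0.8066 = 0.726 and β = 0.10·0.8066 = 0.081.

α = 0.726, β = 0.081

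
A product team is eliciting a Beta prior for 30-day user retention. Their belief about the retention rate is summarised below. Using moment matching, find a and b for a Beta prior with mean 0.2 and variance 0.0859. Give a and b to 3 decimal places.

a = 0.173, b = 0.690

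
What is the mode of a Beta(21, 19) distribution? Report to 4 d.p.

0.5263

With α,β > 1, mode = (α−1)/(α+β−2) = 20/38 = 0.5263.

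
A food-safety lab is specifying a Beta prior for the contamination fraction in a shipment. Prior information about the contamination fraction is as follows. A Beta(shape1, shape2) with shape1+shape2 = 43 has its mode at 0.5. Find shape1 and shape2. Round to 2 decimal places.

shape1 = 21.50, shape2 = 21.50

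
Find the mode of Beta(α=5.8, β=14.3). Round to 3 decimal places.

0.265

With α,β > 1, mode = (α−1)/(α+β−2) = 4.8/18.1 = 0.265.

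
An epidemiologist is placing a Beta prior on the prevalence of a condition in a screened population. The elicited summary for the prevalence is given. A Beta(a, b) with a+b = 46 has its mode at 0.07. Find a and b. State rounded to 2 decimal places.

For a,b>1 the mode is (a−1)/(a+b−2), so a = mode·(κ−2)+1 = 0.07×44+1 = 4.08.
And b = (1−mode)·(κ−2)+1 = 0.93×44+1 = 41.92.

a = 4.08, b = 41.92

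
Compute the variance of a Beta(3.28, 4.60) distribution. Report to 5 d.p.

Var = αβ/[(α+β)²(α+β+1)] = (3.28×4.60)/(7.88²×8.88) = 15.0880/551.398272 = 0.02736.

0.02736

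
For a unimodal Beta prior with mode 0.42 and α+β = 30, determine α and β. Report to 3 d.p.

Mode = (α−1)/(κ−2) with κ = α+β, so α−1 = 0.42·28 = 11.760.
α = 12.760; β = κ − α = 17.240.

α = 12.760, β = 17.240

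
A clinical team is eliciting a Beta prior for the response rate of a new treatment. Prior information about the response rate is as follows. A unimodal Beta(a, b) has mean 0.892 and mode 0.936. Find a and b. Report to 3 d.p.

Let s = a+b. Mean gives a = μs = 0.892s; mode gives (a−1)/(s−2) = 0.936.
Substituting: 0.892s − 1 = 0.936(s−2) = 0.936s − 1.872, so -0.044s = -0.872 and s = 19.8182.
Then a = 0.892×19.8182 = 17.678 and b = s−a = 2.140.

a = 17.678, b = 2.140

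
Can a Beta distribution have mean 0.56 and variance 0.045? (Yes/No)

A Beta with mean μ has variance μ(1−μ)/(α+β+1) < μ(1−μ).
Here μ(1−μ) = 0.56×0.44 = 0.2464, and 0.045 < 0.2464.

Yes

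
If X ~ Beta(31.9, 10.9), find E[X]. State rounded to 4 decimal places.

The Beta mean is α/(α+β) = 31.9/(31.9+10.9) = 0.7453.

0.7453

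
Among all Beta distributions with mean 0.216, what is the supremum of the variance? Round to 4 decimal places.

0.1693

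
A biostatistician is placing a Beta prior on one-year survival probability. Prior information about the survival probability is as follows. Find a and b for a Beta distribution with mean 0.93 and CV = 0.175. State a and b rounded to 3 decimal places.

a = 1.356, b = 0.102

Var = (CV·μ)² = (0.175×0.93)² = 0.026488.
a+b = μ(1−μ)/Var − 1 = 0.0651/0.026488 − 1 = 1.4578.
Thus a = 0.93·1.4578 = 1.356 and b = 0.07·1.4578 = 0.102.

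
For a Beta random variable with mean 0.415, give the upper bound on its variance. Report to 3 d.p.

Var = μ(1−μ)/(α+β+1), which approaches μ(1−μ) as α+β → 0.
So the supremum is μ(1−μ) = 0.415×0.585 = 0.243.

0.243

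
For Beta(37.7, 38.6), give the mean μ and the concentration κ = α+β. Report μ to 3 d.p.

μ = 0.494, κ = 76.3

κ = α+β = 37.7+38.6 = 76.3; μ = α/κ = 37.7/76.3 = 0.494.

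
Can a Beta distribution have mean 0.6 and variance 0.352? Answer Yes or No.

The Beta variance bound is σ² < μ(1−μ).
Here μ(1−μ) = 0.6×0.4 = 0.24, and 0.352 ≥ 0.24.

No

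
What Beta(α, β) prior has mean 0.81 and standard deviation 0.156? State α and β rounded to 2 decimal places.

α = 4.31, β = 1.01

Variance = 0.156² = 0.024336. The moment-matching identity α+β = μ(1−μ)/Var − 1 gives
α+β = 0.1539/0.024336 − 1 = 5.3240, so α = μ·5.3240 = 4.31 and β = (1−μ)·5.3240 = 1.01.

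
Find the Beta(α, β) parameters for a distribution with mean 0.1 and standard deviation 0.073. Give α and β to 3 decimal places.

α = 1.589, β = 14.300

First σ² = 0.005329. Setting α = μn, β = (1−μ)n with n = α+β,
μ(1−μ)/(n+1) = 0.005329 ⇒ n+1 = 0.09/0.005329 = 16.8887 ⇒ n = 15.8887.
Hence α = 0.1×15.8887 = 1.589, β = 0.9×15.8887 = 14.300.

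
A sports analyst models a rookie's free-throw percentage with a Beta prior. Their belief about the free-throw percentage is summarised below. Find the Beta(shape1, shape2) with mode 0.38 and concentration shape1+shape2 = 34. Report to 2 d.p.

Since the density peak of Beta(shape1,shape2) is at (shape1−1)/(shape1+shape2−2),
shape1 = 1 + 0.38(34−2) = 13.16 and shape2 = 34 − 13.16 = 20.84.

shape1 = 13.16, shape2 = 20.84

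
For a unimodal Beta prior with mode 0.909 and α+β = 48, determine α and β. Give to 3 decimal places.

α = 42.814, β = 5.186

Mode = (α−1)/(κ−2) with κ = α+β, so α−1 = 0.909·46 = 41.814.
α = 42.814; β = κ − α = 5.186.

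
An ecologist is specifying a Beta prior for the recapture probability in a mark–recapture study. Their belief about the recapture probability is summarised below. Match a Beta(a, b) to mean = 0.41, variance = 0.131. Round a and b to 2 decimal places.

By moment matching, a+b = μ(1−μ)/σ² − 1 = (0.41·0.59)/0.131 − 1 = 1.8466 − 1 = 0.8466.
Since a/(a+b) = μ, a = 0.41·0.8466 = 0.35 and b = 0.59·0.8466 = 0.50.

a = 0.35, b = 0.50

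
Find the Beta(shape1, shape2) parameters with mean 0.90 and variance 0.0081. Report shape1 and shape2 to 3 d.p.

Write ν = shape1+shape2; then shape1 = μν and Var = μ(1−μ)/(ν+1).
ν = μ(1−μ)/Var − 1 = 0.0900/0.0081 − 1 = 10.1111.
shape1 = 0.90·10.1111 = 9.100, shape2 = 0.10·10.1111 = 1.011.

shape1 = 9.100, shape2 = 1.011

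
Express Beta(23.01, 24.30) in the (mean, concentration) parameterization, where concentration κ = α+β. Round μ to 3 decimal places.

κ = α+β = 23.01+24.30 = 47.31; μ = α/κ = 23.01/47.31 = 0.486.

μ = 0.486, κ = 47.31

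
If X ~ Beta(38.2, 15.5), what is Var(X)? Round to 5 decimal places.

Var = αβ/[(α+β)²(α+β+1)] = (38.2×15.5)/(53.7²×54.7) = 592.10/157737.843 = 0.00375.

0.00375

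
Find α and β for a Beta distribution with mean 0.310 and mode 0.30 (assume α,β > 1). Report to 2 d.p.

Let s = α+β. Mean gives α = μs = 0.310s; mode gives (α−1)/(s−2) = 0.30.
Substituting: 0.310s − 1 = 0.30(s−2) = 0.30s − 0.60, so 0.010s = 0.40 and s = 40.0000.
Then α = 0.310×40.0000 = 12.40 and β = s−α = 27.60.

α = 12.40, β = 27.60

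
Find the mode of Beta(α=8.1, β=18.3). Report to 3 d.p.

0.291

With α,β > 1, mode = (α−1)/(α+β−2) = 7.1/24.4 = 0.291.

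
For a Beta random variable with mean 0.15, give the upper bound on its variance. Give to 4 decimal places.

0.1275

Var = μ(1−μ)/(α+β+1), which approaches μ(1−μ) as α+β → 0.
So the supremum is μ(1−μ) = 0.15×0.85 = 0.1275.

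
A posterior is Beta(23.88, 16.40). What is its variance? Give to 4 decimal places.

α+β = 40.28 and αβ = 391.6320, so Var = αβ/[(α+β)²(α+β+1)] = 391.6320/66975.908352 = 0.0058.

0.0058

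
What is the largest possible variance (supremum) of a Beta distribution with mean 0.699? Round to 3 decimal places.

0.210

Var = μ(1−μ)/(α+β+1), which approaches μ(1−μ) as α+β → 0.
So the supremum is μ(1−μ) = 0.699×0.301 = 0.210.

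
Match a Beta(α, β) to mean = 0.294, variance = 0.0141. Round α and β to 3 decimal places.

α = 4.034, β = 9.687

Let s = α+β. The Beta variance is μ(1−μ)/(s+1).
So s+1 = μ(1−μ)/σ² = (0.294×0.706)/0.0141 = 0.207564/0.0141 = 14.7209, giving s = 13.7209.
Then α = μs = 0.294×13.7209 = 4.034 and β = (1−μ)s = 0.706×13.7209 = 9.687.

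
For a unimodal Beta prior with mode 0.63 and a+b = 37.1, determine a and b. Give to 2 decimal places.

a = 23.11, b = 13.99

Mode = (a−1)/(κ−2) with κ = a+b, so a−1 = 0.63·35.1 = 22.11.
a = 23.11; b = κ − a = 13.99.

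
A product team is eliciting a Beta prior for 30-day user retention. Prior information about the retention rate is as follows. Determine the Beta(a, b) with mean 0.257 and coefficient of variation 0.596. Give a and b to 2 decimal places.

σ = CV·μ = 0.596×0.257 = 0.15317, so σ² = 0.023462.
s+1 = μ(1−μ)/σ² = 0.190951/0.023462 = 8.1389, so s = a+b = 7.1389.
a = μs = 1.83, b = (1−μ)s = 5.30.

a = 1.83, b = 5.30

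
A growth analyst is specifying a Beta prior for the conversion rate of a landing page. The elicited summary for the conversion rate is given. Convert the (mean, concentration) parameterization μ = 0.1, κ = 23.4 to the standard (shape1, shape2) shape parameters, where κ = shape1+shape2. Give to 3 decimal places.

shape1 = 2.340, shape2 = 21.060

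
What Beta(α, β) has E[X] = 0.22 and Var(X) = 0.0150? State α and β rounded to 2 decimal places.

Write ν = α+β; then α = μν and Var = μ(1−μ)/(ν+1).
ν = μ(1−μ)/Var − 1 = 0.1716/0.0150 − 1 = 10.4400.
α = 0.22·10.4400 = 2.30, β = 0.78·10.4400 = 8.14.

α = 2.30, β = 8.14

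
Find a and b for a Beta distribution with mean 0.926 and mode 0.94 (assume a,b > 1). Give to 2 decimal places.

a = 58.21, b = 4.65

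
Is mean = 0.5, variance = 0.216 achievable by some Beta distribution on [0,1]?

The Beta variance bound is σ² < μ(1−μ).
Here μ(1−μ) = 0.5×0.5 = 0.25, and 0.216 < 0.25.

Yes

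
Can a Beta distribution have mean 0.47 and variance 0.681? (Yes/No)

The Beta variance bound is σ² < μ(1−μ).
Here μ(1−μ) = 0.47×0.53 = 0.2491, and 0.681 ≥ 0.2491.

No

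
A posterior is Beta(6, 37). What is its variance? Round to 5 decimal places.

0.00273

Var = αβ/[(α+β)²(α+β+1)] = (6×37)/(43²×44) = 222/81356 = 0.00273.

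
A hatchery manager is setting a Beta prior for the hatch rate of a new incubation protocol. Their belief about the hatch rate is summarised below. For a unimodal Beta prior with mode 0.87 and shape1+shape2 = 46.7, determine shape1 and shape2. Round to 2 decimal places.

For shape1,shape2>1 the mode is (shape1−1)/(shape1+shape2−2), so shape1 = mode·(κ−2)+1 = 0.87×44.7+1 = 39.89.
And shape2 = (1−mode)·(κ−2)+1 = 0.13×44.7+1 = 6.81.

shape1 = 39.89, shape2 = 6.81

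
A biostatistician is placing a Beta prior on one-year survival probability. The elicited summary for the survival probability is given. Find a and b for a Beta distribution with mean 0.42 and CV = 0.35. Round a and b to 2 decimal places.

σ = CV·μ = 0.35×0.42 = 0.14700, so σ² = 0.021609.
s+1 = μ(1−μ)/σ² = 0.2436/0.021609 = 11.2731, so s = a+b = 10.2731.
a = μs = 4.31, b = (1−μ)s = 5.96.

a = 4.31, b = 5.96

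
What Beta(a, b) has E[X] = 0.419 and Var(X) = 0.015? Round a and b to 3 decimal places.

By moment matching, a+b = μ(1−μ)/σ² − 1 = (0.419·0.581)/0.015 − 1 = 16.2293 − 1 = 15.2293.
Since a/(a+b) = μ, a = 0.419·15.2293 = 6.381 and b = 0.581·15.2293 = 8.848.

a = 6.381, b = 8.848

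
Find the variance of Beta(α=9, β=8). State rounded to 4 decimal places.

α+β = 17 and αβ = 72, so Var = αβ/[(α+β)²(α+β+1)] = 72/5202 = 0.0138.

0.0138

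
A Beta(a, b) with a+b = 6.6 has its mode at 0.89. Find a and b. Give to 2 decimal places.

a = 5.09, b = 1.51

Since the density peak of Beta(a,b) is at (a−1)/(a+b−2),
a = 1 + 0.89(6.6−2) = 5.09 and b = 6.6 − 5.09 = 1.51.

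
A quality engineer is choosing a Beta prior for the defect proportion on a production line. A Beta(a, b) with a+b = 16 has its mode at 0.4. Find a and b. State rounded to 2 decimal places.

a = 6.60, b = 9.40

Mode = (a−1)/(κ−2) with κ = a+b, so a−1 = 0.4·14 = 5.60.
a = 6.60; b = κ − a = 9.40.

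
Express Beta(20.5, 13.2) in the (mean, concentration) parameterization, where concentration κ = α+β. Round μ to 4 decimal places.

μ = 0.6083, κ = 33.7

κ = α+β = 20.5+13.2 = 33.7; μ = α/κ = 20.5/33.7 = 0.6083.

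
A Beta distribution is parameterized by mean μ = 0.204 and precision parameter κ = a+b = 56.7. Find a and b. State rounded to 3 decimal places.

a = 11.567, b = 45.133

Split κ in proportion μ : (1−μ): a = 0.204·56.7 = 11.567, b = 56.7 − 11.567 = 45.133.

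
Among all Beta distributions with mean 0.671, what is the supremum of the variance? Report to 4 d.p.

0.2208

For fixed mean μ the Beta variance is μ(1−μ)/(α+β+1), increasing as α+β decreases.
Its least upper bound (not attained) is μ(1−μ) = 0.671·0.329 = 0.2208.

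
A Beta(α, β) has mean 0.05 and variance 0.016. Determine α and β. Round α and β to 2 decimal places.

α = 0.10, β = 1.87

By moment matching, α+β = μ(1−μ)/σ² − 1 = (0.05·0.95)/0.016 − 1 = 2.9688 − 1 = 1.9688.
Since α/(α+β) = μ, α = 0.05·1.9688 = 0.10 and β = 0.95·1.9688 = 1.87.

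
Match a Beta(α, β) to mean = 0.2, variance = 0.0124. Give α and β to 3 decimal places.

α = 2.381, β = 9.523

Let s = α+β. The Beta variance is μ(1−μ)/(s+1).
So s+1 = μ(1−μ)/σ² = (0.2×0.8)/0.0124 = 0.16/0.0124 = 12.9032, giving s = 11.9032.
Then α = μs = 0.2×11.9032 = 2.381 and β = (1−μ)s = 0.8×11.9032 = 9.523.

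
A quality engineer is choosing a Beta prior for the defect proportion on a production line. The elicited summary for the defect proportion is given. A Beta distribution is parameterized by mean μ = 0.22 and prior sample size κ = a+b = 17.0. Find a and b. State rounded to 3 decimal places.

a = 3.740, b = 13.260

a = μκ = 0.22×17.0 = 3.740 and b = (1−μ)κ = 0.78×17.0 = 13.260.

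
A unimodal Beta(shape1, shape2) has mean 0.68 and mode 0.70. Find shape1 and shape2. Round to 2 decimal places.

shape1 = 13.60, shape2 = 6.40

Let s = shape1+shape2. Mean gives shape1 = μs = 0.68s; mode gives (shape1−1)/(s−2) = 0.70.
Substituting: 0.68s − 1 = 0.70(s−2) = 0.70s − 1.40, so -0.02s = -0.40 and s = 20.0000.
Then shape1 = 0.68×20.0000 = 13.60 and shape2 = s−shape1 = 6.40.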